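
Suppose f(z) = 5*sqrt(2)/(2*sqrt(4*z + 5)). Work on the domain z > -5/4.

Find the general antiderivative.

A candidate is checked by its d/dz: the result must match f(z).
Check: d/dz[5*sqrt(2)*sqrt(4*z + 5)/4] = 5*sqrt(2)/(2*sqrt(4*z + 5)) = f(z).

F(z) = 5*sqrt(2)*sqrt(4*z + 5)/4 + C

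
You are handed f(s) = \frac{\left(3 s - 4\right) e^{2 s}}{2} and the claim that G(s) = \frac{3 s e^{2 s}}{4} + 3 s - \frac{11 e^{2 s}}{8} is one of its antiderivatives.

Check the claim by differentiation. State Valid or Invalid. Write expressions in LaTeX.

Invalid: d/ds[G] - f = 3, which is not 0.

d/ds[G] = \frac{3 s e^{2 s}}{2} - 2 e^{2 s} + 3
d/ds[G] - f(s) = 3 != 0.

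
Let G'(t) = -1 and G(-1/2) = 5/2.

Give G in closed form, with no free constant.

For G(t) to be correct, d/dt[G] must agree with the stated G'(t) identically.
A general antiderivative is -t + C.
The condition gives C = 5/2 - (1/2) = 2.
So G(t) = 2 - t.
Check: d/dt[2 - t] = -1 = G'(t).

G(t) = 2 - t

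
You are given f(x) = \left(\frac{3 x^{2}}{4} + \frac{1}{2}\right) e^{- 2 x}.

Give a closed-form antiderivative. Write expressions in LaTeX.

f has the shape u'v + uv' for u = - \frac{3 x^{2}}{8} - \frac{3 x}{8} - \frac{7}{16} and v = e^{- 2 x} — it is the derivative of the product u*v.
Check: d/dx[- \frac{3 x^{2} e^{- 2 x}}{8} - \frac{3 x e^{- 2 x}}{8} - \frac{7 e^{- 2 x}}{16}] = \frac{\left(3 x^{2} + 2\right) e^{- 2 x}}{4}, which equals f(x).

An antiderivative is F(x) = - \frac{3 x^{2} e^{- 2 x}}{8} - \frac{3 x e^{- 2 x}}{8} - \frac{7 e^{- 2 x}}{16}.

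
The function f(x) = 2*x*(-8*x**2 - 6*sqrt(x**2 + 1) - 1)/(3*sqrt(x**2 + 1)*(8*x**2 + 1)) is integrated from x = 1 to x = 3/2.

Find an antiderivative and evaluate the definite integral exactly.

Antiderivative: F(x) = -sqrt(4*x**2 + 4)/3 - log(4*x**2 + 1/2)/4; value = -sqrt(13)/3 - log(19/2)/4 + log(9/2)/4 + 2*sqrt(2)/3

Differentiate the proposed F(x) back; it has to land on f(x) exactly.
F(x) = -sqrt(4*x**2 + 4)/3 - log(4*x**2 + 1/2)/4 is an antiderivative of f.
Check: d/dx[-sqrt(4*x**2 + 4)/3 - log(4*x**2 + 1/2)/4] = (-16*x**3 - 12*x*sqrt(x**2 + 1) - 2*x)/(24*x**2*sqrt(x**2 + 1) + 3*sqrt(x**2 + 1)), which equals f(x).
F(3/2) = -sqrt(13)/3 - log(19/2)/4; F(1) = -2*sqrt(2)/3 - log(9/2)/4.
Integral = F(3/2) - F(1) = -sqrt(13)/3 - log(19/2)/4 + log(9/2)/4 + 2*sqrt(2)/3.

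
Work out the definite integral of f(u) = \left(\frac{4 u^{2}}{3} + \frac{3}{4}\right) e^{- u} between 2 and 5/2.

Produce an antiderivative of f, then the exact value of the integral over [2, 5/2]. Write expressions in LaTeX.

Antiderivative: F(u) = \frac{\left(- 16 u^{2} - 32 u - 41\right) e^{- u}}{12}; value = - \frac{221}{12 e^{\frac{5}{2}}} + \frac{169}{12 e^{2}}

Recognize the product-rule pattern: f = v'r + vr' with v = - \frac{4 u^{2}}{3} - \frac{8 u}{3} - \frac{41}{12}, r = e^{- u}, so integration by parts undoes it.
F(u) = \frac{\left(- 16 u^{2} - 32 u - 41\right) e^{- u}}{12} is an antiderivative of f.
Check: d/du[\frac{\left(- 16 u^{2} - 32 u - 41\right) e^{- u}}{12}] = \frac{\left(16 u^{2} + 9\right) e^{- u}}{12}, which equals f(u).
F(5/2) = - \frac{221}{12 e^{\frac{5}{2}}}; F(2) = - \frac{169}{12 e^{2}}.
Integral = F(5/2) - F(2) = - \frac{221}{12 e^{\frac{5}{2}}} + \frac{169}{12 e^{2}}.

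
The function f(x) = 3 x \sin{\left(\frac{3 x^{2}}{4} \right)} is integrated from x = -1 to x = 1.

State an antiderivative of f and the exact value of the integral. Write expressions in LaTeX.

Antiderivative: F(x) = - 2 \cos{\left(\frac{3 x^{2}}{4} \right)}; value = 0

The substitution u = \frac{3 x^{2}}{4} works: f is exactly (dF/du)*(du/dx) for that inner function.
F(x) = - 2 \cos{\left(\frac{3 x^{2}}{4} \right)} is an antiderivative of f.
Check: d/dx[- 2 \cos{\left(\frac{3 x^{2}}{4} \right)}] = 3 x \sin{\left(\frac{3 x^{2}}{4} \right)} = f(x).
F(1) = - 2 \cos{\left(\frac{3}{4} \right)}; F(-1) = - 2 \cos{\left(\frac{3}{4} \right)}.
Integral = F(1) - F(-1) = 0.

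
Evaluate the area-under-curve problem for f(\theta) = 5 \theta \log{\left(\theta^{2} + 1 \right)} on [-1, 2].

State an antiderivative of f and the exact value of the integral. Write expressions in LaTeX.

Whatever form F(\theta) takes, F'(\theta) = f(\theta) is non-negotiable.
F(\theta) = \frac{5 \left(\theta^{2} \log{\left(\theta^{2} + 1 \right)} - \theta^{2} + \log{\left(\theta^{2} + 1 \right)}\right)}{2} is an antiderivative of f.
Check: d/d\theta[\frac{5 \left(\theta^{2} \log{\left(\theta^{2} + 1 \right)} - \theta^{2} + \log{\left(\theta^{2} + 1 \right)}\right)}{2}] = 5 \theta \log{\left(\theta^{2} + 1 \right)} = f(\theta).
F(2) = -10 + \frac{25 \log{\left(5 \right)}}{2}; F(-1) = - \frac{5}{2} + 5 \log{\left(2 \right)}.
Integral = F(2) - F(-1) = - \frac{15}{2} - 5 \log{\left(2 \right)} + \frac{25 \log{\left(5 \right)}}{2}.

Antiderivative: F(\theta) = \frac{5 \left(\theta^{2} \log{\left(\theta^{2} + 1 \right)} - \theta^{2} + \log{\left(\theta^{2} + 1 \right)}\right)}{2}; value = - \frac{15}{2} - 5 \log{\left(2 \right)} + \frac{25 \log{\left(5 \right)}}{2}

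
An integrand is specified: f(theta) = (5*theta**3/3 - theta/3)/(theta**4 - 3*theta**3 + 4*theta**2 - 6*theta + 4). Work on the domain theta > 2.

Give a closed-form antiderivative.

Factor the denominator (3*(theta - 2)*(theta - 1)*(theta**2 + 2)) and decompose: f = 11/(9*(theta**2 + 2)) - 4/(9*(theta - 1)) + 19/(9*(theta - 2)); each piece integrates to a log, atan, or power term.
Check: d/dtheta[19*log(theta - 2)/9 - 4*log(theta - 1)/9 + 11*sqrt(2)*atan(sqrt(2)*theta/2)/18] = (5*theta**3 - theta)/(3*theta**4 - 9*theta**3 + 12*theta**2 - 18*theta + 12), which equals f(theta).

An antiderivative is F(theta) = 19*log(theta - 2)/9 - 4*log(theta - 1)/9 + 11*sqrt(2)*atan(sqrt(2)*theta/2)/18.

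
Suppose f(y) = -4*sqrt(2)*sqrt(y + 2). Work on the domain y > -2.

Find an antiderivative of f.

A candidate is checked by its d/dy: the result must match f(y).
Check: d/dy[-8*sqrt(2)*(y + 2)**(3/2)/3] = -4*sqrt(2)*sqrt(y + 2) = f(y).

An antiderivative is F(y) = -8*sqrt(2)*(y + 2)**(3/2)/3.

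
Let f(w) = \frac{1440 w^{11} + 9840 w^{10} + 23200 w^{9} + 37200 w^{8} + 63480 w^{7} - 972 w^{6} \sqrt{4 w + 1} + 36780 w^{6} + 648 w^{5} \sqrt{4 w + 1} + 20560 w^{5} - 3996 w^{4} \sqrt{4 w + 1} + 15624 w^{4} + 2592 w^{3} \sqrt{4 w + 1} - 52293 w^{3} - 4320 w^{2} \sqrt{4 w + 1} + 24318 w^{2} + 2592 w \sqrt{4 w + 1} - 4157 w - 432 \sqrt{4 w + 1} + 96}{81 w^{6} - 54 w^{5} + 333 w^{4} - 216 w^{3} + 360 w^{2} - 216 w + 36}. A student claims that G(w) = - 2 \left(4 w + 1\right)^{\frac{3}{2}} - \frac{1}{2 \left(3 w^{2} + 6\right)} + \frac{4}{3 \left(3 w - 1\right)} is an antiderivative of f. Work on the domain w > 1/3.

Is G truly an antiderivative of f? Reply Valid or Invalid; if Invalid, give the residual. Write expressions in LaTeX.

Invalid: d/dw[G] - f = - \frac{160 w^{5}}{9} - \frac{400 w^{4}}{3} - \frac{2720 w^{3}}{9} - 160 w^{2} + \frac{680 w}{9} - \frac{20}{3}, which is not 0.

d/dw[G] = \frac{- 324 w^{6} \sqrt{4 w + 1} + 216 w^{5} \sqrt{4 w + 1} - 1332 w^{4} \sqrt{4 w + 1} - 12 w^{4} + 864 w^{3} \sqrt{4 w + 1} + 9 w^{3} - 1440 w^{2} \sqrt{4 w + 1} - 54 w^{2} + 864 w \sqrt{4 w + 1} + w - 144 \sqrt{4 w + 1} - 48}{27 w^{6} - 18 w^{5} + 111 w^{4} - 72 w^{3} + 120 w^{2} - 72 w + 12}
d/dw[G] - f(w) = - \frac{160 w^{5}}{9} - \frac{400 w^{4}}{3} - \frac{2720 w^{3}}{9} - 160 w^{2} + \frac{680 w}{9} - \frac{20}{3} != 0.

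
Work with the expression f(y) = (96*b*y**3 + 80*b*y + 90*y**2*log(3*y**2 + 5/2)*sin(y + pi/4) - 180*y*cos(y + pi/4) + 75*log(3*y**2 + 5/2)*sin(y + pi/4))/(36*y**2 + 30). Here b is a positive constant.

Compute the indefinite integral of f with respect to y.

Since d/dy undoes antidifferentiation here, F'(y) = f(y) is required of F(y).
Check: d/dy[4*b*y**2/3 - 5*log(3*y**2 + 5/2)*cos(y + pi/4)/2] = (96*b*y**3 + 80*b*y + 90*y**2*log(3*y**2 + 5/2)*sin(y + pi/4) - 180*y*cos(y + pi/4) + 75*log(3*y**2 + 5/2)*sin(y + pi/4))/(36*y**2 + 30) = f(y).

F(y) = 4*b*y**2/3 - 5*log(3*y**2 + 5/2)*cos(y + pi/4)/2 + C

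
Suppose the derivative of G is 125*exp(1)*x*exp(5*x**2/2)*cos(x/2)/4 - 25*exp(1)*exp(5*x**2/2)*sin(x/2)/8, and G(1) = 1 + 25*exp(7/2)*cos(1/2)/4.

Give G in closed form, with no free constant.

G(x) = 25*exp(1)*exp(5*x**2/2)*cos(x/2)/4 + 1

Recognize the product-rule pattern: G'(x) = u'v + uv' with u = 25*cos(x/2)/4, v = exp(5*x**2/2 + 1), so integration by parts undoes it.
A general antiderivative is 25*exp(5*x**2/2 + 1)*cos(x/2)/4 + C.
The condition gives C = 1 + 25*exp(7/2)*cos(1/2)/4 - (25*exp(7/2)*cos(1/2)/4) = 1.
So G(x) = 25*exp(1)*exp(5*x**2/2)*cos(x/2)/4 + 1.
Check: d/dx[25*exp(1)*exp(5*x**2/2)*cos(x/2)/4 + 1] = 125*exp(1)*x*exp(5*x**2/2)*cos(x/2)/4 - 25*exp(1)*exp(5*x**2/2)*sin(x/2)/8 = G'(x).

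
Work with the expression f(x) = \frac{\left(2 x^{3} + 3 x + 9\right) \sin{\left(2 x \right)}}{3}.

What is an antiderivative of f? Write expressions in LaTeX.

Differentiate the proposed F(x) back; it has to land on f(x) exactly.
Check: d/dx[- \frac{2 x^{3} \cos{\left(2 x \right)} - 3 x^{2} \sin{\left(2 x \right)} + 9 \cos{\left(2 x \right)}}{6}] = \frac{2 x^{3} \sin{\left(2 x \right)}}{3} + x \sin{\left(2 x \right)} + 3 \sin{\left(2 x \right)}, which equals f(x).

An antiderivative is F(x) = - \frac{2 x^{3} \cos{\left(2 x \right)} - 3 x^{2} \sin{\left(2 x \right)} + 9 \cos{\left(2 x \right)}}{6}.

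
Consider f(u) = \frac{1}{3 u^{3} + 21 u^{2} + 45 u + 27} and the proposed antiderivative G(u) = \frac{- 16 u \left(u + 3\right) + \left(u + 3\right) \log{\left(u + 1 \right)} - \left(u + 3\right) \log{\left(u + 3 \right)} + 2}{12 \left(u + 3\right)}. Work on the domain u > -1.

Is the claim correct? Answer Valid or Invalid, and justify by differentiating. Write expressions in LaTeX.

Invalid: d/du[G] - f = - \frac{4}{3}, which is not 0.

d/du[G] = \frac{- 4 u^{3} - 28 u^{2} - 60 u - 35}{3 u^{3} + 21 u^{2} + 45 u + 27}
d/du[G] - f(u) = - \frac{4}{3} != 0.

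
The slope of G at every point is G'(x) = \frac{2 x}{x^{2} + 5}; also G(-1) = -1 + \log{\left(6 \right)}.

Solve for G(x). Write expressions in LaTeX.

G(x) = \log{\left(x^{2} + 5 \right)} - 1

The substitution u = x^{2} + 5 works: G'(x) is exactly (dG/du)*(du/dx) for that inner function.
A general antiderivative is \log{\left(x^{2} + 5 \right)} + C.
The condition gives C = -1 + \log{\left(6 \right)} - (\log{\left(6 \right)}) = -1.
So G(x) = \log{\left(x^{2} + 5 \right)} - 1.
Check: d/dx[\log{\left(x^{2} + 5 \right)} - 1] = \frac{2 x}{x^{2} + 5} = G'(x).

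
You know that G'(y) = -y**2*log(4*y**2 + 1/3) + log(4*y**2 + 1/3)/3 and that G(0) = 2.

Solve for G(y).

The integrand splits into summands that can be handled one at a time.
A general antiderivative is 2*y**3/9 - 13*y/18 + (-y**3/3 + y/3)*log(4*y**2 + 1/3) + 13*sqrt(3)*atan(2*sqrt(3)*y)/108 + C.
The condition gives C = 2 - (0) = 2.
So G(y) = 2*y**3/9 - 13*y/18 + (-y**3/3 + y/3)*log(4*y**2 + 1/3) + 13*sqrt(3)*atan(2*sqrt(3)*y)/108 + 2.
Check: d/dy[2*y**3/9 - 13*y/18 + (-y**3/3 + y/3)*log(4*y**2 + 1/3) + 13*sqrt(3)*atan(2*sqrt(3)*y)/108 + 2] = -y**2*log(4*y**2 + 1/3) + log(4*y**2 + 1/3)/3 = G'(y).

G(y) = 2*y**3/9 - 13*y/18 + (-y**3/3 + y/3)*log(4*y**2 + 1/3) + 13*sqrt(3)*atan(2*sqrt(3)*y)/108 + 2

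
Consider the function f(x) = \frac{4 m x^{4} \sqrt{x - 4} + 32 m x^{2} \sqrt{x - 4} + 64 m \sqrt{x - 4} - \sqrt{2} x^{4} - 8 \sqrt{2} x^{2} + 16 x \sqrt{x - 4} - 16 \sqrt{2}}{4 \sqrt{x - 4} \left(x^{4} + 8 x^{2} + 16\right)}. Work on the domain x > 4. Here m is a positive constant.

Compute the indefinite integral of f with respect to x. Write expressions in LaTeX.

A first test for any F(x): its x-derivative must equal f(x) identically.
Check: d/dx[m x - \sqrt{\frac{x}{2} - 2} - \frac{1}{\frac{x^{2}}{2} + 2}] = \frac{4 m x^{4} \sqrt{x - 4} + 32 m x^{2} \sqrt{x - 4} + 64 m \sqrt{x - 4} - \sqrt{2} x^{4} - 8 \sqrt{2} x^{2} + 16 x \sqrt{x - 4} - 16 \sqrt{2}}{4 x^{4} \sqrt{x - 4} + 32 x^{2} \sqrt{x - 4} + 64 \sqrt{x - 4}}, which equals f(x).

F(x) = m x - \sqrt{\frac{x}{2} - 2} - \frac{1}{\frac{x^{2}}{2} + 2} + C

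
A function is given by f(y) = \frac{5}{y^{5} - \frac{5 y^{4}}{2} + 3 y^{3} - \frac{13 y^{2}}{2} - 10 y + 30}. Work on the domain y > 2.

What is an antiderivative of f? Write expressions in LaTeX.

The denominator factors as \left(y - 2\right)^{2} \left(2 y + 3\right) \left(y^{2} + 5\right); partial fractions split f into directly integrable pieces: \frac{10 \left(14 y + 37\right)}{2349 \left(y^{2} + 5\right)} + \frac{160}{1421 \left(2 y + 3\right)} - \frac{460}{3969 \left(y - 2\right)} + \frac{10}{63 \left(y - 2\right)^{2}}.
Check: d/dy[- \frac{460 \log{\left(y - 2 \right)}}{3969} + \frac{80 \log{\left(y + \frac{3}{2} \right)}}{1421} + \frac{70 \log{\left(y^{2} + 5 \right)}}{2349} + \frac{74 \sqrt{5} \operatorname{atan}{\left(\frac{\sqrt{5} y}{5} \right)}}{2349} - \frac{10}{63 y - 126}] = \frac{10}{2 y^{5} - 5 y^{4} + 6 y^{3} - 13 y^{2} - 20 y + 60}, which equals f(y).

An antiderivative is F(y) = - \frac{460 \log{\left(y - 2 \right)}}{3969} + \frac{80 \log{\left(y + \frac{3}{2} \right)}}{1421} + \frac{70 \log{\left(y^{2} + 5 \right)}}{2349} + \frac{74 \sqrt{5} \operatorname{atan}{\left(\frac{\sqrt{5} y}{5} \right)}}{2349} - \frac{10}{63 y - 126}.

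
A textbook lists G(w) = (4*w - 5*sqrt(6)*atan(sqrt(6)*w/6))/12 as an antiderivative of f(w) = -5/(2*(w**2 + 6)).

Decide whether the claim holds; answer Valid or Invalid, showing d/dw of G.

Invalid: d/dw[G] - f = 1/3, which is not 0.

d/dw[G] = (2*w**2 - 3)/(6*w**2 + 36)
d/dw[G] - f(w) = 1/3 != 0.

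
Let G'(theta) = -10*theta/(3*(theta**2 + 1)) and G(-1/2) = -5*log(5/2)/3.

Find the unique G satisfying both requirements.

The substitution u = 2*theta**2 + 2 works: G'(theta) is exactly (dG/du)*(du/dtheta) for that inner function.
A general antiderivative is -5*log(2*theta**2 + 2)/3 + C.
The condition gives C = -5*log(5/2)/3 - (-5*log(5/2)/3) = 0.
So G(theta) = -5*log(2*theta**2 + 2)/3.
Check: d/dtheta[-5*log(2*theta**2 + 2)/3] = -10*theta/(3*theta**2 + 3), which equals G'(theta).

G(theta) = -5*log(2*theta**2 + 2)/3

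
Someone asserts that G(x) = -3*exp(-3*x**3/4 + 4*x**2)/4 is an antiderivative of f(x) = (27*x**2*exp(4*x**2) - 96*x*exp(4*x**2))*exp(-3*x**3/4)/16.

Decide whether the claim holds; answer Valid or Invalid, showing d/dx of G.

Valid - differentiating G returns exactly f.

d/dx[G] = 27*x**2*exp(4*x**2)*exp(-3*x**3/4)/16 - 6*x*exp(4*x**2)*exp(-3*x**3/4)
This equals f(x) exactly, so the claim holds.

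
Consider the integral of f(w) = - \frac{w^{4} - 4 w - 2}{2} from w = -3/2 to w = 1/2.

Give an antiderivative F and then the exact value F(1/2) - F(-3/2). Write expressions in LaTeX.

Antiderivative: F(w) = - \frac{w^{5}}{10} + w^{2} + w; value = - \frac{61}{80}

A first test for any F(w): its w-derivative must equal f(w) identically.
F(w) = - \frac{w^{5}}{10} + w^{2} + w is an antiderivative of f.
Check: d/dw[- \frac{w^{5}}{10} + w^{2} + w] = - \frac{w^{4}}{2} + 2 w + 1, which equals f(w).
F(1/2) = \frac{239}{320}; F(-3/2) = \frac{483}{320}.
Integral = F(1/2) - F(-3/2) = - \frac{61}{80}.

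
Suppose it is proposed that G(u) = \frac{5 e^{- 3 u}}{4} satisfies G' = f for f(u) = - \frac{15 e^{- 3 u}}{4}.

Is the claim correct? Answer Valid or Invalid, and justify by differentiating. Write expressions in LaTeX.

Valid - differentiating G returns exactly f.

d/du[G] = - \frac{15 e^{- 3 u}}{4}
This equals f(u) exactly, so the claim holds.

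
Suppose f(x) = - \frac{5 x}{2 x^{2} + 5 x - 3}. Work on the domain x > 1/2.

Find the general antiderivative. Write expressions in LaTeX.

Factor the denominator (\left(x + 3\right) \left(2 x - 1\right)) and decompose: f = - \frac{5}{7 \left(2 x - 1\right)} - \frac{15}{7 \left(x + 3\right)}; each piece integrates to a log, atan, or power term.
Check: d/dx[- \frac{5 \log{\left(x - \frac{1}{2} \right)}}{14} - \frac{15 \log{\left(x + 3 \right)}}{7}] = - \frac{5 x}{2 x^{2} + 5 x - 3} = f(x).

F(x) = - \frac{5 \log{\left(x - \frac{1}{2} \right)}}{14} - \frac{15 \log{\left(x + 3 \right)}}{7} + C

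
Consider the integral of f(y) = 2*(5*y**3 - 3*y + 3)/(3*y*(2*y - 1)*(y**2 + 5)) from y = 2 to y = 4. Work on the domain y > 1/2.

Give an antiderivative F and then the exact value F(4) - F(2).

Factor the denominator (3*y*(2*y - 1)*(y**2 + 5)) and decompose: f = 2*(283*y + 110)/(315*(y**2 + 5)) + 34/(63*(2*y - 1)) - 2/(5*y); each piece integrates to a log, atan, or power term.
F(y) = -2*log(y)/5 + 17*log(y - 1/2)/63 + 283*log(y**2 + 5)/315 + 44*sqrt(5)*atan(sqrt(5)*y/5)/315 is an antiderivative of f.
Check: d/dy[-2*log(y)/5 + 17*log(y - 1/2)/63 + 283*log(y**2 + 5)/315 + 44*sqrt(5)*atan(sqrt(5)*y/5)/315] = (10*y**3 - 6*y + 6)/(6*y**4 - 3*y**3 + 30*y**2 - 15*y), which equals f(y).
F(4) = -2*log(4)/5 + 44*sqrt(5)*atan(4*sqrt(5)/5)/315 + 17*log(7/2)/63 + 283*log(21)/315; F(2) = -2*log(2)/5 + 17*log(3/2)/63 + 44*sqrt(5)*atan(2*sqrt(5)/5)/315 + 283*log(9)/315.
Integral = F(4) - F(2) = -283*log(9)/315 - 2*log(4)/5 - 44*sqrt(5)*atan(2*sqrt(5)/5)/315 - 17*log(3/2)/63 + 2*log(2)/5 + 44*sqrt(5)*atan(4*sqrt(5)/5)/315 + 17*log(7/2)/63 + 283*log(21)/315.

Antiderivative: F(y) = -2*log(y)/5 + 17*log(y - 1/2)/63 + 283*log(y**2 + 5)/315 + 44*sqrt(5)*atan(sqrt(5)*y/5)/315; value = -283*log(9)/315 - 2*log(4)/5 - 44*sqrt(5)*atan(2*sqrt(5)/5)/315 - 17*log(3/2)/63 + 2*log(2)/5 + 44*sqrt(5)*atan(4*sqrt(5)/5)/315 + 17*log(7/2)/63 + 283*log(21)/315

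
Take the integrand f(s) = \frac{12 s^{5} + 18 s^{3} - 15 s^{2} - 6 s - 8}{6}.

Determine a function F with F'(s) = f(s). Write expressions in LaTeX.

An antiderivative is F(s) = \frac{s^{6}}{3} + \frac{3 s^{4}}{4} - \frac{5 s^{3}}{6} - \frac{s^{2}}{2} - \frac{4 s}{3}.

Whatever form F(s) takes, F'(s) = f(s) is non-negotiable.
Check: d/ds[\frac{s^{6}}{3} + \frac{3 s^{4}}{4} - \frac{5 s^{3}}{6} - \frac{s^{2}}{2} - \frac{4 s}{3}] = 2 s^{5} + 3 s^{3} - \frac{5 s^{2}}{2} - s - \frac{4}{3}, which equals f(s).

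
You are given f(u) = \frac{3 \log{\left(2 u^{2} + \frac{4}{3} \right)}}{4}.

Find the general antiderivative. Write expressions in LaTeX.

Differentiate the proposed F(u) back; it has to land on f(u) exactly.
Check: d/du[\frac{3 u \log{\left(u^{2} + \frac{2}{3} \right)}}{4} - \frac{3 u}{2} + \frac{3 u \log{\left(2 \right)}}{4} + \frac{\sqrt{6} \operatorname{atan}{\left(\frac{\sqrt{6} u}{2} \right)}}{2}] = \frac{3 \log{\left(u^{2} + \frac{2}{3} \right)}}{4} + \frac{3 \log{\left(2 \right)}}{4}, which equals f(u).

F(u) = \frac{3 u \log{\left(u^{2} + \frac{2}{3} \right)}}{4} - \frac{3 u}{2} + \frac{3 u \log{\left(2 \right)}}{4} + \frac{\sqrt{6} \operatorname{atan}{\left(\frac{\sqrt{6} u}{2} \right)}}{2} + C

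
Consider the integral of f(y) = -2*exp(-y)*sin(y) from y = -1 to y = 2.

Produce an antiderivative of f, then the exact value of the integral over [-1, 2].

Antiderivative: F(y) = exp(-y)*sin(y) + exp(-y)*cos(y); value = -exp(1)*cos(1) + exp(-2)*cos(2) + exp(-2)*sin(2) + exp(1)*sin(1)

A candidate is checked by its d/dy: the result must match f(y).
F(y) = exp(-y)*sin(y) + exp(-y)*cos(y) is an antiderivative of f.
Check: d/dy[exp(-y)*sin(y) + exp(-y)*cos(y)] = -2*exp(-y)*sin(y) = f(y).
F(2) = exp(-2)*cos(2) + exp(-2)*sin(2); F(-1) = -exp(1)*sin(1) + exp(1)*cos(1).
Integral = F(2) - F(-1) = -exp(1)*cos(1) + exp(-2)*cos(2) + exp(-2)*sin(2) + exp(1)*sin(1).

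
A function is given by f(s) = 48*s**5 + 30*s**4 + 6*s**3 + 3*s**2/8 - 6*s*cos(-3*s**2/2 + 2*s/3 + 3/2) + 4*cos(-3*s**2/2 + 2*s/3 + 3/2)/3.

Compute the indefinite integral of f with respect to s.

Integrate term by term and add the pieces.
Check: d/ds[-(-2*s**2 - s/2)**3 + 2*sin(-3*s**2/2 + 2*s/3 + 3/2)] = 48*s**5 + 30*s**4 + 6*s**3 + 3*s**2/8 - 6*s*cos(-3*s**2/2 + 2*s/3 + 3/2) + 4*cos(-3*s**2/2 + 2*s/3 + 3/2)/3 = f(s).

F(s) = -(-2*s**2 - s/2)**3 + 2*sin(-3*s**2/2 + 2*s/3 + 3/2) + C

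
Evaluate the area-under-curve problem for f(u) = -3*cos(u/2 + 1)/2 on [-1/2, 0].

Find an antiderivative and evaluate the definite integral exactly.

Any candidate F(u) must reproduce f(u) exactly when differentiated.
F(u) = -3*sin(u/2 + 1) is an antiderivative of f.
Check: d/du[-3*sin(u/2 + 1)] = -3*cos(u/2 + 1)/2 = f(u).
F(0) = -3*sin(1); F(-1/2) = -3*sin(3/4).
Integral = F(0) - F(-1/2) = -3*sin(1) + 3*sin(3/4).

Antiderivative: F(u) = -3*sin(u/2 + 1); value = -3*sin(1) + 3*sin(3/4)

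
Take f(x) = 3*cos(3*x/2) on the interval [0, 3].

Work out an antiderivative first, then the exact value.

Any candidate F(x) must reproduce f(x) exactly when differentiated.
F(x) = 2*sin(3*x/2) is an antiderivative of f.
Check: d/dx[2*sin(3*x/2)] = 3*cos(3*x/2) = f(x).
F(3) = 2*sin(9/2); F(0) = 0.
Integral = F(3) - F(0) = 2*sin(9/2).

Antiderivative: F(x) = 2*sin(3*x/2); value = 2*sin(9/2)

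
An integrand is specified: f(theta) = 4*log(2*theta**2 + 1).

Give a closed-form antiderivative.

An antiderivative is F(theta) = 4*theta*log(2*theta**2 + 1) - 8*theta + 4*sqrt(2)*atan(sqrt(2)*theta).

For F(theta) to be correct the identity F'(theta) - f(theta) = 0 must hold.
Check: d/dtheta[4*theta*log(2*theta**2 + 1) - 8*theta + 4*sqrt(2)*atan(sqrt(2)*theta)] = 4*log(2*theta**2 + 1) = f(theta).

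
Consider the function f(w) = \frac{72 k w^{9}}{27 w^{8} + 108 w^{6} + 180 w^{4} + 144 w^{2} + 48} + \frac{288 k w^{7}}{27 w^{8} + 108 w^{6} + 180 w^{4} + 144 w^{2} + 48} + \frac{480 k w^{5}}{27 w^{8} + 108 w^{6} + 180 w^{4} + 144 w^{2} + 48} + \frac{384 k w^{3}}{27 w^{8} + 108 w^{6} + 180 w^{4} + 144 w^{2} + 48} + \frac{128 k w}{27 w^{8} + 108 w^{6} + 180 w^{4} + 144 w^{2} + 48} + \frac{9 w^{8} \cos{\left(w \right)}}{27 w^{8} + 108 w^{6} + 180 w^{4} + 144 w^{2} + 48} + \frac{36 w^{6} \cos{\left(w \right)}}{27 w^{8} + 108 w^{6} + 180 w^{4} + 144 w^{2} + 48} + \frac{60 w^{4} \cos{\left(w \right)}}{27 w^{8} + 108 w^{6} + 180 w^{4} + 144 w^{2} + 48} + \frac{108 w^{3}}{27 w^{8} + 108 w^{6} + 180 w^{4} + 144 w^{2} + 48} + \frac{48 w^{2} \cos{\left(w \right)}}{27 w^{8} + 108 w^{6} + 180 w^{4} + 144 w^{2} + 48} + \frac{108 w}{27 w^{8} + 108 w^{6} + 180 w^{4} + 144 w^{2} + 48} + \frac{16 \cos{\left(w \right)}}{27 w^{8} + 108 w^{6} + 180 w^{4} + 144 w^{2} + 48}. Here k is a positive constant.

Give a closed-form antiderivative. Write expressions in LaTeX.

An antiderivative is F(w) = \frac{4 k w^{2} \left(3 w^{4} + 6 w^{2} + 4\right) + \left(3 w^{4} + 6 w^{2} + 4\right) \sin{\left(w \right)} - 9}{3 \left(3 w^{4} + 6 w^{2} + 4\right)}.

The integrand splits into summands that can be handled one at a time.
Check: d/dw[\frac{4 k w^{2} \left(3 w^{4} + 6 w^{2} + 4\right) + \left(3 w^{4} + 6 w^{2} + 4\right) \sin{\left(w \right)} - 9}{3 \left(3 w^{4} + 6 w^{2} + 4\right)}] = \frac{72 k w^{9} + 288 k w^{7} + 480 k w^{5} + 384 k w^{3} + 128 k w + 9 w^{8} \cos{\left(w \right)} + 36 w^{6} \cos{\left(w \right)} + 60 w^{4} \cos{\left(w \right)} + 108 w^{3} + 48 w^{2} \cos{\left(w \right)} + 108 w + 16 \cos{\left(w \right)}}{27 w^{8} + 108 w^{6} + 180 w^{4} + 144 w^{2} + 48}, which equals f(w).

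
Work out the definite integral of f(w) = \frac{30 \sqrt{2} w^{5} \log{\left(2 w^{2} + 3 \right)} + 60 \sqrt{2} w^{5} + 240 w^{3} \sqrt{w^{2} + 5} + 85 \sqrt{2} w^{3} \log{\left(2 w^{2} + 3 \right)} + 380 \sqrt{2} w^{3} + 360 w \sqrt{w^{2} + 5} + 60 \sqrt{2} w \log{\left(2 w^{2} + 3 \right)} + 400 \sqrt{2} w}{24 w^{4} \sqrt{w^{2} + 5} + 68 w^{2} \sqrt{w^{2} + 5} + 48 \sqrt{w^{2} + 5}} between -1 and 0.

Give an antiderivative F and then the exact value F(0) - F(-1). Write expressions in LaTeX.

Antiderivative: F(w) = \frac{5 \left(\sqrt{2} \sqrt{w^{2} + 5} \log{\left(2 w^{2} + 3 \right)} + 4 \log{\left(\frac{w^{2}}{2} + \frac{2}{3} \right)}\right)}{4}; value = - \frac{5 \sqrt{3} \log{\left(5 \right)}}{2} + 5 \log{\left(\frac{2}{3} \right)} - 5 \log{\left(\frac{7}{6} \right)} + \frac{5 \sqrt{10} \log{\left(3 \right)}}{4}

Recover f(w) by differentiating a candidate F(w); any mismatch rules it out.
F(w) = \frac{5 \left(\sqrt{2} \sqrt{w^{2} + 5} \log{\left(2 w^{2} + 3 \right)} + 4 \log{\left(\frac{w^{2}}{2} + \frac{2}{3} \right)}\right)}{4} is an antiderivative of f.
Check: d/dw[\frac{5 \left(\sqrt{2} \sqrt{w^{2} + 5} \log{\left(2 w^{2} + 3 \right)} + 4 \log{\left(\frac{w^{2}}{2} + \frac{2}{3} \right)}\right)}{4}] = \frac{30 \sqrt{2} w^{5} \log{\left(2 w^{2} + 3 \right)} + 60 \sqrt{2} w^{5} + 240 w^{3} \sqrt{w^{2} + 5} + 85 \sqrt{2} w^{3} \log{\left(2 w^{2} + 3 \right)} + 380 \sqrt{2} w^{3} + 360 w \sqrt{w^{2} + 5} + 60 \sqrt{2} w \log{\left(2 w^{2} + 3 \right)} + 400 \sqrt{2} w}{24 w^{4} \sqrt{w^{2} + 5} + 68 w^{2} \sqrt{w^{2} + 5} + 48 \sqrt{w^{2} + 5}} = f(w).
F(0) = 5 \log{\left(\frac{2}{3} \right)} + \frac{5 \sqrt{10} \log{\left(3 \right)}}{4}; F(-1) = 5 \log{\left(\frac{7}{6} \right)} + \frac{5 \sqrt{3} \log{\left(5 \right)}}{2}.
Integral = F(0) - F(-1) = - \frac{5 \sqrt{3} \log{\left(5 \right)}}{2} + 5 \log{\left(\frac{2}{3} \right)} - 5 \log{\left(\frac{7}{6} \right)} + \frac{5 \sqrt{10} \log{\left(3 \right)}}{4}.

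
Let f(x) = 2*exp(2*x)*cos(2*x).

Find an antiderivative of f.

Check any antiderivative F(x) by computing F'(x) and comparing it with f(x).
Check: d/dx[exp(2*x)*sin(2*x)/2 + exp(2*x)*cos(2*x)/2] = 2*exp(2*x)*cos(2*x) = f(x).

An antiderivative is F(x) = exp(2*x)*sin(2*x)/2 + exp(2*x)*cos(2*x)/2.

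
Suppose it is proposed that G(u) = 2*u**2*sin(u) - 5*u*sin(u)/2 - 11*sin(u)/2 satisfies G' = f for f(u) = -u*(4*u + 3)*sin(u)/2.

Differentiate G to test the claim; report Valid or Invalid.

Invalid: d/du[G] - f = 2*u**2*sin(u) + 2*u**2*cos(u) + 11*u*sin(u)/2 - 5*u*cos(u)/2 - 5*sin(u)/2 - 11*cos(u)/2, which is not 0.

d/du[G] = 2*u**2*cos(u) + 4*u*sin(u) - 5*u*cos(u)/2 - 5*sin(u)/2 - 11*cos(u)/2
d/du[G] - f(u) = 2*u**2*sin(u) + 2*u**2*cos(u) + 11*u*sin(u)/2 - 5*u*cos(u)/2 - 5*sin(u)/2 - 11*cos(u)/2 != 0.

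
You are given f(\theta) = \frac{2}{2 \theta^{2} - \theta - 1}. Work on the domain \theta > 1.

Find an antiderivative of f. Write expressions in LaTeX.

An antiderivative is F(\theta) = \frac{2 \left(\log{\left(\theta - 1 \right)} - \log{\left(\theta + \frac{1}{2} \right)}\right)}{3}.

The denominator factors as \left(\theta - 1\right) \left(2 \theta + 1\right); partial fractions split f into directly integrable pieces: - \frac{4}{3 \left(2 \theta + 1\right)} + \frac{2}{3 \left(\theta - 1\right)}.
Check: d/d\theta[\frac{2 \left(\log{\left(\theta - 1 \right)} - \log{\left(\theta + \frac{1}{2} \right)}\right)}{3}] = \frac{2}{2 \theta^{2} - \theta - 1} = f(\theta).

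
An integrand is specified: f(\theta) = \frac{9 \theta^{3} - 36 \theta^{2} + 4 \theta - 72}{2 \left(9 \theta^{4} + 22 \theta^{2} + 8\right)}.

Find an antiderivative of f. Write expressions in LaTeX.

Since d/d\theta undoes antidifferentiation here, F'(\theta) = f(\theta) is required of F(\theta).
Check: d/d\theta[- \frac{- \log{\left(\theta^{2} + 2 \right)} + 12 \operatorname{atan}{\left(\frac{3 \theta}{2} \right)}}{4}] = \frac{9 \theta^{3} - 36 \theta^{2} + 4 \theta - 72}{18 \theta^{4} + 44 \theta^{2} + 16}, which equals f(\theta).

An antiderivative is F(\theta) = - \frac{- \log{\left(\theta^{2} + 2 \right)} + 12 \operatorname{atan}{\left(\frac{3 \theta}{2} \right)}}{4}.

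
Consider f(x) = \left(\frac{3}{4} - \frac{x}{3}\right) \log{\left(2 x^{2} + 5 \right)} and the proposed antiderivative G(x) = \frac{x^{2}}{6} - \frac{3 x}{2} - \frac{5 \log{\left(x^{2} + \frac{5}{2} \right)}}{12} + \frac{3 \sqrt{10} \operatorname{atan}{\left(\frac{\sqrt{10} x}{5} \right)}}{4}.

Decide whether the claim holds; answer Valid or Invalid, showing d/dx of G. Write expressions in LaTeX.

d/dx[G] = \frac{2 x^{3} - 9 x^{2}}{6 x^{2} + 15}
d/dx[G] - f(x) = \frac{8 x^{3} \log{\left(2 x^{2} + 5 \right)} + 8 x^{3} - 18 x^{2} \log{\left(2 x^{2} + 5 \right)} - 36 x^{2} + 20 x \log{\left(2 x^{2} + 5 \right)} - 45 \log{\left(2 x^{2} + 5 \right)}}{24 x^{2} + 60} != 0.

Invalid: d/dx[G] - f = \frac{8 x^{3} \log{\left(2 x^{2} + 5 \right)} + 8 x^{3} - 18 x^{2} \log{\left(2 x^{2} + 5 \right)} - 36 x^{2} + 20 x \log{\left(2 x^{2} + 5 \right)} - 45 \log{\left(2 x^{2} + 5 \right)}}{24 x^{2} + 60}, which is not 0.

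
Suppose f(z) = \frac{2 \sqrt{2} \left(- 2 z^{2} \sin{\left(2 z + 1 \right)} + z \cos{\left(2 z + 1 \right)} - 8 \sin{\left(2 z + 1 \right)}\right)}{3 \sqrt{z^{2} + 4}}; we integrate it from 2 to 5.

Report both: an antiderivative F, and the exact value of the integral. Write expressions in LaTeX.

f has the shape u'v + uv' for u = \frac{4 \sqrt{\frac{z^{2}}{2} + 2}}{3} and v = \cos{\left(2 z + 1 \right)} — it is the derivative of the product u*v.
F(z) = \frac{2 \sqrt{2} \sqrt{z^{2} + 4} \cos{\left(2 z + 1 \right)}}{3} is an antiderivative of f.
Check: d/dz[\frac{2 \sqrt{2} \sqrt{z^{2} + 4} \cos{\left(2 z + 1 \right)}}{3}] = \frac{- 4 \sqrt{2} z^{2} \sin{\left(2 z + 1 \right)} + 2 \sqrt{2} z \cos{\left(2 z + 1 \right)} - 16 \sqrt{2} \sin{\left(2 z + 1 \right)}}{3 \sqrt{z^{2} + 4}}, which equals f(z).
F(5) = \frac{2 \sqrt{58} \cos{\left(11 \right)}}{3}; F(2) = \frac{8 \cos{\left(5 \right)}}{3}.
Integral = F(5) - F(2) = - \frac{8 \cos{\left(5 \right)}}{3} + \frac{2 \sqrt{58} \cos{\left(11 \right)}}{3}.

Antiderivative: F(z) = \frac{2 \sqrt{2} \sqrt{z^{2} + 4} \cos{\left(2 z + 1 \right)}}{3}; value = - \frac{8 \cos{\left(5 \right)}}{3} + \frac{2 \sqrt{58} \cos{\left(11 \right)}}{3}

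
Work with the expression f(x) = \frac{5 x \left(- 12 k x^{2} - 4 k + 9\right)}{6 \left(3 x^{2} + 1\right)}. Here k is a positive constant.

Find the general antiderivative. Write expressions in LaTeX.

F(x) = - \frac{5 \left(4 k x^{2} - 3 \log{\left(x^{2} + \frac{1}{3} \right)}\right)}{12} + C

A candidate is checked by its d/dx: the result must match f(x).
Check: d/dx[- \frac{5 \left(4 k x^{2} - 3 \log{\left(x^{2} + \frac{1}{3} \right)}\right)}{12}] = \frac{- 60 k x^{3} - 20 k x + 45 x}{18 x^{2} + 6}, which equals f(x).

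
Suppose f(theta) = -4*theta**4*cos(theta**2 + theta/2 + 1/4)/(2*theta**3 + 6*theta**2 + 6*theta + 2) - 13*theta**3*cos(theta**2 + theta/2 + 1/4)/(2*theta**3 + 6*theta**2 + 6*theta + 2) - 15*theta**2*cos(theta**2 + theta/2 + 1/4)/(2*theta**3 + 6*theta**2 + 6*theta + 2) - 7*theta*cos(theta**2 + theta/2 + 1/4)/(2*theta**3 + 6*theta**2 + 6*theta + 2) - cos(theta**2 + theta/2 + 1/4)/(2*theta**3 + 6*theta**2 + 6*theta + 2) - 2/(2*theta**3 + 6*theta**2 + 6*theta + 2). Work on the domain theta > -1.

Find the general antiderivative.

Integrate term by term and add the pieces.
Check: d/dtheta[(-2*theta**2*sin(theta**2 + theta/2 + 1/4) - 4*theta*sin(theta**2 + theta/2 + 1/4) - 2*sin(theta**2 + theta/2 + 1/4) + 1)/(2*theta**2 + 4*theta + 2)] = (-4*theta**4*cos(theta**2 + theta/2 + 1/4) - 13*theta**3*cos(theta**2 + theta/2 + 1/4) - 15*theta**2*cos(theta**2 + theta/2 + 1/4) - 7*theta*cos(theta**2 + theta/2 + 1/4) - cos(theta**2 + theta/2 + 1/4) - 2)/(2*theta**3 + 6*theta**2 + 6*theta + 2), which equals f(theta).

F(theta) = (-2*theta**2*sin(theta**2 + theta/2 + 1/4) - 4*theta*sin(theta**2 + theta/2 + 1/4) - 2*sin(theta**2 + theta/2 + 1/4) + 1)/(2*theta**2 + 4*theta + 2) + C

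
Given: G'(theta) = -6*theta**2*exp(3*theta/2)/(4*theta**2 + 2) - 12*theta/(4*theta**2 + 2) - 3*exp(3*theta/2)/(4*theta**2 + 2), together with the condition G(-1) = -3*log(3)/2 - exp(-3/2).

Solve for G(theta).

G(theta) = -exp(3*theta/2) - 3*log(2*theta**2 + 1)/2

Integrate term by term and add the pieces.
A general antiderivative is -exp(3*theta/2) - 3*log(2*theta**2 + 1)/2 + C.
The condition gives C = -3*log(3)/2 - exp(-3/2) - (-3*log(3)/2 - exp(-3/2)) = 0.
So G(theta) = -exp(3*theta/2) - 3*log(2*theta**2 + 1)/2.
Check: d/dtheta[-exp(3*theta/2) - 3*log(2*theta**2 + 1)/2] = (-6*theta**2*exp(3*theta/2) - 12*theta - 3*exp(3*theta/2))/(4*theta**2 + 2), which equals G'(theta).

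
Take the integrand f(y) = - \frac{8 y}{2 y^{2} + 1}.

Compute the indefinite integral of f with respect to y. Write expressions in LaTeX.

The substitution u = 2 y^{2} + 1 works: f is exactly (dF/du)*(du/dy) for that inner function.
Check: d/dy[- 2 \log{\left(2 y^{2} + 1 \right)}] = - \frac{8 y}{2 y^{2} + 1} = f(y).

F(y) = - 2 \log{\left(2 y^{2} + 1 \right)} + C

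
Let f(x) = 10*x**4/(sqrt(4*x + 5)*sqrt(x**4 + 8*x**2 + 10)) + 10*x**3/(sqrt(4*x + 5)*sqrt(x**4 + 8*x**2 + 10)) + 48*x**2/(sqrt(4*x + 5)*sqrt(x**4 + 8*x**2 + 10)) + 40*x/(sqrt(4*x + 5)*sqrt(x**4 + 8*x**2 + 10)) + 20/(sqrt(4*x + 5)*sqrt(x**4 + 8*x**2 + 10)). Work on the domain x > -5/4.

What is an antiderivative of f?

An antiderivative is F(x) = 2*sqrt(2*x + 5/2)*sqrt(x**4/2 + 4*x**2 + 5).

f has the shape u'v + uv' for u = 2*sqrt(2*x + 5/2) and v = sqrt(x**4/2 + 4*x**2 + 5) — it is the derivative of the product u*v.
Check: d/dx[2*sqrt(2*x + 5/2)*sqrt(x**4/2 + 4*x**2 + 5)] = (10*x**4 + 10*x**3 + 48*x**2 + 40*x + 20)/(sqrt(4*x + 5)*sqrt(x**4 + 8*x**2 + 10)), which equals f(x).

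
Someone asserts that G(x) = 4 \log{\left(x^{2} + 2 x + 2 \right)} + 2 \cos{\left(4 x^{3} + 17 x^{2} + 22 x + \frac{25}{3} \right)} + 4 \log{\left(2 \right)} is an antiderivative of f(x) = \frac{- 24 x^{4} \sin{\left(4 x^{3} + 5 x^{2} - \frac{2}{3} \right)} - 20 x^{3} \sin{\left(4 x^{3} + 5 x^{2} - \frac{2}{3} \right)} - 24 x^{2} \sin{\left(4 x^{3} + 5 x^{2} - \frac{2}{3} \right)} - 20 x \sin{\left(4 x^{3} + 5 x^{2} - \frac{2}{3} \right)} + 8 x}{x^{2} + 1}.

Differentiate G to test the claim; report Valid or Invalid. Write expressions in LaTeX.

Invalid: d/dx[G] - f = \frac{24 x^{6} \sin{\left(4 x^{3} + 5 x^{2} - \frac{2}{3} \right)} - 24 x^{6} \sin{\left(4 x^{3} + 17 x^{2} + 22 x + \frac{25}{3} \right)} + 68 x^{5} \sin{\left(4 x^{3} + 5 x^{2} - \frac{2}{3} \right)} - 116 x^{5} \sin{\left(4 x^{3} + 17 x^{2} + 22 x + \frac{25}{3} \right)} + 112 x^{4} \sin{\left(4 x^{3} + 5 x^{2} - \frac{2}{3} \right)} - 252 x^{4} \sin{\left(4 x^{3} + 17 x^{2} + 22 x + \frac{25}{3} \right)} + 108 x^{3} \sin{\left(4 x^{3} + 5 x^{2} - \frac{2}{3} \right)} - 340 x^{3} \sin{\left(4 x^{3} + 17 x^{2} + 22 x + \frac{25}{3} \right)} + 88 x^{2} \sin{\left(4 x^{3} + 5 x^{2} - \frac{2}{3} \right)} - 316 x^{2} \sin{\left(4 x^{3} + 17 x^{2} + 22 x + \frac{25}{3} \right)} - 8 x^{2} + 40 x \sin{\left(4 x^{3} + 5 x^{2} - \frac{2}{3} \right)} - 224 x \sin{\left(4 x^{3} + 17 x^{2} + 22 x + \frac{25}{3} \right)} - 8 x - 88 \sin{\left(4 x^{3} + 17 x^{2} + 22 x + \frac{25}{3} \right)} + 8}{x^{4} + 2 x^{3} + 3 x^{2} + 2 x + 2}, which is not 0.

d/dx[G] = \frac{- 24 x^{4} \sin{\left(4 x^{3} + 17 x^{2} + 22 x + \frac{25}{3} \right)} - 116 x^{3} \sin{\left(4 x^{3} + 17 x^{2} + 22 x + \frac{25}{3} \right)} - 228 x^{2} \sin{\left(4 x^{3} + 17 x^{2} + 22 x + \frac{25}{3} \right)} - 224 x \sin{\left(4 x^{3} + 17 x^{2} + 22 x + \frac{25}{3} \right)} + 8 x - 88 \sin{\left(4 x^{3} + 17 x^{2} + 22 x + \frac{25}{3} \right)} + 8}{x^{2} + 2 x + 2}
d/dx[G] - f(x) = \frac{24 x^{6} \sin{\left(4 x^{3} + 5 x^{2} - \frac{2}{3} \right)} - 24 x^{6} \sin{\left(4 x^{3} + 17 x^{2} + 22 x + \frac{25}{3} \right)} + 68 x^{5} \sin{\left(4 x^{3} + 5 x^{2} - \frac{2}{3} \right)} - 116 x^{5} \sin{\left(4 x^{3} + 17 x^{2} + 22 x + \frac{25}{3} \right)} + 112 x^{4} \sin{\left(4 x^{3} + 5 x^{2} - \frac{2}{3} \right)} - 252 x^{4} \sin{\left(4 x^{3} + 17 x^{2} + 22 x + \frac{25}{3} \right)} + 108 x^{3} \sin{\left(4 x^{3} + 5 x^{2} - \frac{2}{3} \right)} - 340 x^{3} \sin{\left(4 x^{3} + 17 x^{2} + 22 x + \frac{25}{3} \right)} + 88 x^{2} \sin{\left(4 x^{3} + 5 x^{2} - \frac{2}{3} \right)} - 316 x^{2} \sin{\left(4 x^{3} + 17 x^{2} + 22 x + \frac{25}{3} \right)} - 8 x^{2} + 40 x \sin{\left(4 x^{3} + 5 x^{2} - \frac{2}{3} \right)} - 224 x \sin{\left(4 x^{3} + 17 x^{2} + 22 x + \frac{25}{3} \right)} - 8 x - 88 \sin{\left(4 x^{3} + 17 x^{2} + 22 x + \frac{25}{3} \right)} + 8}{x^{4} + 2 x^{3} + 3 x^{2} + 2 x + 2} != 0.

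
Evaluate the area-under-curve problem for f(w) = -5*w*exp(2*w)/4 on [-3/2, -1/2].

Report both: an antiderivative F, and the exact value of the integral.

Antiderivative: F(w) = -5*w*exp(2*w)/8 + 5*exp(2*w)/16; value = -5*exp(-3)/4 + 5*exp(-1)/8

Recognize the product-rule pattern: f = u'v + uv' with u = 5/16 - 5*w/8, v = exp(2*w), so integration by parts undoes it.
F(w) = -5*w*exp(2*w)/8 + 5*exp(2*w)/16 is an antiderivative of f.
Check: d/dw[-5*w*exp(2*w)/8 + 5*exp(2*w)/16] = -5*w*exp(2*w)/4 = f(w).
F(-1/2) = 5*exp(-1)/8; F(-3/2) = 5*exp(-3)/4.
Integral = F(-1/2) - F(-3/2) = -5*exp(-3)/4 + 5*exp(-1)/8.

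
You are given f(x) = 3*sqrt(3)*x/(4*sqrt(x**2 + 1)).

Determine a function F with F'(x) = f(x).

The substitution u = 3*x**2 + 3 works: f is exactly (dF/du)*(du/dx) for that inner function.
Check: d/dx[3*sqrt(3)*sqrt(x**2 + 1)/4] = 3*sqrt(3)*x/(4*sqrt(x**2 + 1)) = f(x).

An antiderivative is F(x) = 3*sqrt(3)*sqrt(x**2 + 1)/4.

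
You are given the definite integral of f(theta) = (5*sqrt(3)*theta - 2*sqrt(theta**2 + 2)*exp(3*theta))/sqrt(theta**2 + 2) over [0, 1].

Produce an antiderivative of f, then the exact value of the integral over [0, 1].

Whatever form F(theta) takes, F'(theta) = f(theta) is non-negotiable.
F(theta) = 5*sqrt(3*theta**2 + 6) - 2*exp(3*theta)/3 is an antiderivative of f.
Check: d/dtheta[5*sqrt(3*theta**2 + 6) - 2*exp(3*theta)/3] = (5*sqrt(3)*theta - 2*sqrt(theta**2 + 2)*exp(3*theta))/sqrt(theta**2 + 2) = f(theta).
F(1) = 15 - 2*exp(3)/3; F(0) = -2/3 + 5*sqrt(6).
Integral = F(1) - F(0) = -2*exp(3)/3 - 5*sqrt(6) + 47/3.

Antiderivative: F(theta) = 5*sqrt(3*theta**2 + 6) - 2*exp(3*theta)/3; value = -2*exp(3)/3 - 5*sqrt(6) + 47/3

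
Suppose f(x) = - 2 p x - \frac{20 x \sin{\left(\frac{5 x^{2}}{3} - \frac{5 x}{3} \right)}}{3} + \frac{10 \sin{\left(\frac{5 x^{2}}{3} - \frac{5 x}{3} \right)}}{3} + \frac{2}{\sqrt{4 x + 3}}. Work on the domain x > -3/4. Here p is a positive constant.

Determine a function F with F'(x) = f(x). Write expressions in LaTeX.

An antiderivative is F(x) = - p x^{2} + \sqrt{4 x + 3} + 2 \cos{\left(\frac{5 x^{2}}{3} - \frac{5 x}{3} \right)}.

Integrate term by term and add the pieces.
Check: d/dx[- p x^{2} + \sqrt{4 x + 3} + 2 \cos{\left(\frac{5 x^{2}}{3} - \frac{5 x}{3} \right)}] = \frac{- 6 p x \sqrt{4 x + 3} - 20 x \sqrt{4 x + 3} \sin{\left(\frac{5 x^{2}}{3} - \frac{5 x}{3} \right)} + 10 \sqrt{4 x + 3} \sin{\left(\frac{5 x^{2}}{3} - \frac{5 x}{3} \right)} + 6}{3 \sqrt{4 x + 3}}, which equals f(x).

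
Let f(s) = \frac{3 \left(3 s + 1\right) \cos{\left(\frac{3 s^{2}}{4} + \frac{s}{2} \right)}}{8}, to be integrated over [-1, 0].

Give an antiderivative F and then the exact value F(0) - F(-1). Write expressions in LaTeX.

Antiderivative: F(s) = \frac{3 \sin{\left(\frac{3 s^{2}}{4} + \frac{s}{2} \right)}}{4}; value = - \frac{3 \sin{\left(\frac{1}{4} \right)}}{4}

f matches the chain-rule pattern g'(h)*h' with inner function h(s) = \frac{3 s^{2}}{4} + \frac{s}{2}; substituting u = h(s) collapses the integral.
F(s) = \frac{3 \sin{\left(\frac{3 s^{2}}{4} + \frac{s}{2} \right)}}{4} is an antiderivative of f.
Check: d/ds[\frac{3 \sin{\left(\frac{3 s^{2}}{4} + \frac{s}{2} \right)}}{4}] = \frac{9 s \cos{\left(\frac{3 s^{2}}{4} + \frac{s}{2} \right)}}{8} + \frac{3 \cos{\left(\frac{3 s^{2}}{4} + \frac{s}{2} \right)}}{8}, which equals f(s).
F(0) = 0; F(-1) = \frac{3 \sin{\left(\frac{1}{4} \right)}}{4}.
Integral = F(0) - F(-1) = - \frac{3 \sin{\left(\frac{1}{4} \right)}}{4}.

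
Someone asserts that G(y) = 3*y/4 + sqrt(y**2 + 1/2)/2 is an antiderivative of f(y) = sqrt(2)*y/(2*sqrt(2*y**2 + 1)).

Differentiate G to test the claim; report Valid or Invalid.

d/dy[G] = (2*sqrt(2)*y + 3*sqrt(2*y**2 + 1))/(4*sqrt(2*y**2 + 1))
d/dy[G] - f(y) = 3/4 != 0.

Invalid: d/dy[G] - f = 3/4, which is not 0.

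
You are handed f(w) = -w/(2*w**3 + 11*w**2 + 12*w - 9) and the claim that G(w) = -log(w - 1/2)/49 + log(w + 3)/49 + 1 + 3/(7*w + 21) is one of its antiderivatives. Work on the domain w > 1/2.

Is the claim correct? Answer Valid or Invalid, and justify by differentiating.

d/dw[G] = -w/(2*w**3 + 11*w**2 + 12*w - 9)
This equals f(w) exactly, so the claim holds.

Valid: G'(w) = f(w).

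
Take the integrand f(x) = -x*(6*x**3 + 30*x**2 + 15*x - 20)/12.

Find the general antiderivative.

A first test for any F(x): its x-derivative must equal f(x) identically.
Check: d/dx[-x**5/10 - 5*x**4/8 - 5*x**3/12 + 5*x**2/6] = -x**4/2 - 5*x**3/2 - 5*x**2/4 + 5*x/3, which equals f(x).

F(x) = -x**5/10 - 5*x**4/8 - 5*x**3/12 + 5*x**2/6 + C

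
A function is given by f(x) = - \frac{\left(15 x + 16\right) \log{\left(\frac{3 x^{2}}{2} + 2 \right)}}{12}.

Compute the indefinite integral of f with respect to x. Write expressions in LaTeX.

F(x) = - \frac{45 x^{2} \log{\left(\frac{3 x^{2}}{2} + 2 \right)} - 45 x^{2} + 96 x \log{\left(\frac{3 x^{2}}{2} + 2 \right)} - 192 x + 60 \log{\left(x^{2} + \frac{4}{3} \right)} + 128 \sqrt{3} \operatorname{atan}{\left(\frac{\sqrt{3} x}{2} \right)}}{72} + C

Recover f(x) by differentiating a candidate F(x); any mismatch rules it out.
Check: d/dx[- \frac{45 x^{2} \log{\left(\frac{3 x^{2}}{2} + 2 \right)} - 45 x^{2} + 96 x \log{\left(\frac{3 x^{2}}{2} + 2 \right)} - 192 x + 60 \log{\left(x^{2} + \frac{4}{3} \right)} + 128 \sqrt{3} \operatorname{atan}{\left(\frac{\sqrt{3} x}{2} \right)}}{72}] = - \frac{5 x \log{\left(\frac{3 x^{2}}{2} + 2 \right)}}{4} - \frac{4 \log{\left(\frac{3 x^{2}}{2} + 2 \right)}}{3}, which equals f(x).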